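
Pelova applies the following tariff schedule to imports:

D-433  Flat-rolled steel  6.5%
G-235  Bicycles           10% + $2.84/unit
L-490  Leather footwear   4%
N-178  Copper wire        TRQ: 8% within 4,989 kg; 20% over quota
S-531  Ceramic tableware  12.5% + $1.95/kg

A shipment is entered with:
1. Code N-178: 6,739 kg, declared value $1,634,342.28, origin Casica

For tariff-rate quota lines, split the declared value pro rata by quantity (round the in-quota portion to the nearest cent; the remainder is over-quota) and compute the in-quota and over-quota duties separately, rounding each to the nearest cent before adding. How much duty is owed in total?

Line 1 (N-178, Casica, 6,739 kg, $1,634,342.28):
Code N-178 is under a tariff-rate quota (threshold 4,989 kg). In-quota: 4,989 kg at 8%; over-quota: 1,750 kg at 20%.
Pro-rata value split: in-quota = $1,634,342.28 × 4,989/6,739 = $1,209,932.28; over-quota = $1,634,342.28 − $1,209,932.28 = $424,410.00.
In-quota duty = $1,209,932.28 × 8% = $96,794.58. Over-quota duty = $424,410.00 × 20% = $84,882.00.
Line duty = $96,794.58 + $84,882.00 = $181,676.58.

$181,676.58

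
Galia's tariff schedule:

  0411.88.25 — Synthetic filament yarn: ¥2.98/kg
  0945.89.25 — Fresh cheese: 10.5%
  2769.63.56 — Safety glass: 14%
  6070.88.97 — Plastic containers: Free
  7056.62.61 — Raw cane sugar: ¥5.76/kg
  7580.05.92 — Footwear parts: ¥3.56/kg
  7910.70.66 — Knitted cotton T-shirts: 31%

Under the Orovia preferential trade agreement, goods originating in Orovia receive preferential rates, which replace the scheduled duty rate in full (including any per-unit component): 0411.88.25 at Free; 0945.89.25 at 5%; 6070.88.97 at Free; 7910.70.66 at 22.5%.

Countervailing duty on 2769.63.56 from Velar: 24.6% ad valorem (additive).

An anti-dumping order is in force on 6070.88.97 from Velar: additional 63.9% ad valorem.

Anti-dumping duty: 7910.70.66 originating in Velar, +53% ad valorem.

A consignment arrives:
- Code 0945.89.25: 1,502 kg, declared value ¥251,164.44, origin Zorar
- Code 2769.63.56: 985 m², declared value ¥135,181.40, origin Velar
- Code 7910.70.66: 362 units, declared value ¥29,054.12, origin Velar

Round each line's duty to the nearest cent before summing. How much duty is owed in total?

Line 1 (0945.89.25, Zorar, 1,502 kg, ¥251,164.44):
Base rate for 0945.89.25 is 10.5%.
0945.89.25 has an FTA preferential rate, but origin Zorar is not Orovia; base rate stands.
Duty = ¥251,164.44 × 10.5% = ¥26,372.27.
Line 2 (2769.63.56, Velar, 985 m², ¥135,181.40):
Base rate for 2769.63.56 is 14%.
Additional duty on 2769.63.56 from Velar: +24.6%. Applied ad valorem rate: 14% + 24.6% = 38.6%.
Duty = ¥135,181.40 × 38.6% = ¥52,180.02.
Line 3 (7910.70.66, Velar, 362 units, ¥29,054.12):
Base rate for 7910.70.66 is 31%.
7910.70.66 has an FTA preferential rate, but origin Velar is not Orovia; base rate stands.
Additional duty on 7910.70.66 from Velar: +53%. Applied ad valorem rate: 31% + 53% = 84%.
Duty = ¥29,054.12 × 84% = ¥24,405.46.
Total = ¥26,372.27 + ¥52,180.02 + ¥24,405.46 = ¥102,957.75.

¥102,957.75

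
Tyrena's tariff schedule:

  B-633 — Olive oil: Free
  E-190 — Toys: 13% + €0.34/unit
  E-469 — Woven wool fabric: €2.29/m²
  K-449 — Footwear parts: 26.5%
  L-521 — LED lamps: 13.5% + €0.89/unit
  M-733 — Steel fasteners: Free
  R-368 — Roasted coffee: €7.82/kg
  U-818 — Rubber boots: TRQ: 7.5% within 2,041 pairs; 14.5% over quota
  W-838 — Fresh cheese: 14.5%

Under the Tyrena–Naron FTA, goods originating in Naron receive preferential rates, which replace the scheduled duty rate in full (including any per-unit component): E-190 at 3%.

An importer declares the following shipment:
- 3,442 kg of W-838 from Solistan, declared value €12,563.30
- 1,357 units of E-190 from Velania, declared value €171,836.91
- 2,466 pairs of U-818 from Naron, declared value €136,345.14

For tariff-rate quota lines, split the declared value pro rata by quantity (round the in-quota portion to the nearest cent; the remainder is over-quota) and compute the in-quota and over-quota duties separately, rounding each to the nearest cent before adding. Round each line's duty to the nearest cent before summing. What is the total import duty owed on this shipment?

€36,492.63

Line 1 (W-838, Solistan, 3,442 kg, €12,563.30):
Base rate for W-838 is 14.5%.
Duty = €12,563.30 × 14.5% = €1,821.68.
Line 2 (E-190, Velania, 1,357 units, €171,836.91):
Base rate for E-190 is 13% + €0.34/unit.
E-190 has an FTA preferential rate, but origin Velania is not Naron; base rate stands.
Duty = €171,836.91 × 13% + 1,357 × €0.34 = €22,800.18.
Line 3 (U-818, Naron, 2,466 pairs, €136,345.14):
Code U-818 is under a tariff-rate quota (threshold 2,041 pairs). In-quota: 2,041 pairs at 7.5%; over-quota: 425 pairs at 14.5%.
Pro-rata value split: in-quota = €136,345.14 × 2,041/2,466 = €112,846.89; over-quota = €136,345.14 − €112,846.89 = €23,498.25.
In-quota duty = €112,846.89 × 7.5% = €8,463.52. Over-quota duty = €23,498.25 × 14.5% = €3,407.25.
Line duty = €8,463.52 + €3,407.25 = €11,870.77.
Total = €1,821.68 + €22,800.18 + €11,870.77 = €36,492.63.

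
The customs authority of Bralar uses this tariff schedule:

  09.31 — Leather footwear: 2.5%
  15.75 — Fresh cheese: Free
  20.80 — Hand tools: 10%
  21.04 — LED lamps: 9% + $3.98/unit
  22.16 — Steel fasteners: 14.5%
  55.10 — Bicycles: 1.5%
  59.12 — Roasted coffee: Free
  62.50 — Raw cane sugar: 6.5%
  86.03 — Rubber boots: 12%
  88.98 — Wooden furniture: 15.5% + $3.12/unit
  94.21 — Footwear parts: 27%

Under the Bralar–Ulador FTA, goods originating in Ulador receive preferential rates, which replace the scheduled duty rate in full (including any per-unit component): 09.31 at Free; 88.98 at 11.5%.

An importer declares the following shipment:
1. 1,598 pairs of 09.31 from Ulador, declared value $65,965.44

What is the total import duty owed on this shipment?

Line 1 (09.31, Ulador, 1,598 pairs, $65,965.44):
Base rate for 09.31 is 2.5%.
Origin Ulador qualifies under the Bralar–Ulador agreement and 09.31 is covered: preferential rate Free applies instead.
Duty = $65,965.44 × 0% = $0.00.

$0.00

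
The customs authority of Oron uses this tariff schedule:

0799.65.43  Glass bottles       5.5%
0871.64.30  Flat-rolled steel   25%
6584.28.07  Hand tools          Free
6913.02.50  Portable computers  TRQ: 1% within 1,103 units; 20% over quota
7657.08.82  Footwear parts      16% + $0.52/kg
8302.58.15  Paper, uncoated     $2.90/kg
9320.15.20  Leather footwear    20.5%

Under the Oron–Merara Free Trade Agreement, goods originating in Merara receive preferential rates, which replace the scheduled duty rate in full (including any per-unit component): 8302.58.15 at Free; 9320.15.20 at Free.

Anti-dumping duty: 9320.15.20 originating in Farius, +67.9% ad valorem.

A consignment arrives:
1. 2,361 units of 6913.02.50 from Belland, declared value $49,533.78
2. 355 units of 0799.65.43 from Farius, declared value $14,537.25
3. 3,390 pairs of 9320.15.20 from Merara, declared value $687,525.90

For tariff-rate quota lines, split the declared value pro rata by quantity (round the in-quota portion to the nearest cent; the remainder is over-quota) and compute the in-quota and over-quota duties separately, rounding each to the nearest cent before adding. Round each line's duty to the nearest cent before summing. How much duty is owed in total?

$6,309.53

Line 1 (6913.02.50, Belland, 2,361 units, $49,533.78):
Code 6913.02.50 is under a tariff-rate quota (threshold 1,103 units). In-quota: 1,103 units at 1%; over-quota: 1,258 units at 20%.
Pro-rata value split: in-quota = $49,533.78 × 1,103/2,361 = $23,140.94; over-quota = $49,533.78 − $23,140.94 = $26,392.84.
In-quota duty = $23,140.94 × 1% = $231.41. Over-quota duty = $26,392.84 × 20% = $5,278.57.
Line duty = $231.41 + $5,278.57 = $5,509.98.
Line 2 (0799.65.43, Farius, 355 units, $14,537.25):
Base rate for 0799.65.43 is 5.5%.
Duty = $14,537.25 × 5.5% = $799.55.
Line 3 (9320.15.20, Merara, 3,390 pairs, $687,525.90):
Base rate for 9320.15.20 is 20.5%.
Origin Merara qualifies under the Oron–Merara agreement and 9320.15.20 is covered: preferential rate Free applies instead.
The additional-duty order on 9320.15.20 targets Farius, not Merara; it does not apply.
Duty = $687,525.90 × 0% = $0.00.
Total = $5,509.98 + $799.55 + $0.00 = $6,309.53.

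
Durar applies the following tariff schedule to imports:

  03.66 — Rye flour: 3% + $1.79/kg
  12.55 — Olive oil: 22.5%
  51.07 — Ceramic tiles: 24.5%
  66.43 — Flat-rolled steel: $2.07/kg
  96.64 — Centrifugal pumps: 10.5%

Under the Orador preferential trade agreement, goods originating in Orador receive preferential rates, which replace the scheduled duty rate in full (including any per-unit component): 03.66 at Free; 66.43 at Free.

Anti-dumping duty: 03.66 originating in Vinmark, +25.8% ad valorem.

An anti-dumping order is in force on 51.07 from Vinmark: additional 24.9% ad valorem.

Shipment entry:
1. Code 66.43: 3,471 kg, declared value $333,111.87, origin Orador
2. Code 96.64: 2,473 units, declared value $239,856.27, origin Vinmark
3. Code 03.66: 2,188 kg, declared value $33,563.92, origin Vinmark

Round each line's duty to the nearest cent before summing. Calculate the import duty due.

$38,767.84

Line 1 (66.43, Orador, 3,471 kg, $333,111.87):
Base rate for 66.43 is $2.07/kg.
Origin Orador qualifies under the Durar–Orador agreement and 66.43 is covered: preferential rate Free applies instead.
Duty = $333,111.87 × 0% = $0.00.
Line 2 (96.64, Vinmark, 2,473 units, $239,856.27):
Base rate for 96.64 is 10.5%.
Duty = $239,856.27 × 10.5% = $25,184.91.
Line 3 (03.66, Vinmark, 2,188 kg, $33,563.92):
Base rate for 03.66 is 3% + $1.79/kg.
03.66 has an FTA preferential rate, but origin Vinmark is not Orador; base rate stands.
Additional duty on 03.66 from Vinmark: +25.8%. Applied ad valorem rate: 3% + 25.8% = 28.8%.
Duty = $33,563.92 × 28.8% + 2,188 × $1.79 = $13,582.93.
Total = $0.00 + $25,184.91 + $13,582.93 = $38,767.84.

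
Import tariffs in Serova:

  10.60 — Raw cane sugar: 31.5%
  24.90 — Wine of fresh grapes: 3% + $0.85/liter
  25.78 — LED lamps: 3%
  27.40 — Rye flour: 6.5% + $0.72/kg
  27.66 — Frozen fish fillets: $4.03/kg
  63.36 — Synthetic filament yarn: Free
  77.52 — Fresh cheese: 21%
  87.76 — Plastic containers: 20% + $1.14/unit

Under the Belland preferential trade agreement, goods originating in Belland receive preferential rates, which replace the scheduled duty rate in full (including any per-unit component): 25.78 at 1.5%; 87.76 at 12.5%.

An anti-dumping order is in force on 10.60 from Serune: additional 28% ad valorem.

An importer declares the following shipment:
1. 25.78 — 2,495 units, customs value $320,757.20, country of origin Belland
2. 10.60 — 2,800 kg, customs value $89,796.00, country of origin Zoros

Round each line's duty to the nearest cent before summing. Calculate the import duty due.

$33,097.10

Line 1 (25.78, Belland, 2,495 units, $320,757.20):
Base rate for 25.78 is 3%.
Origin Belland qualifies under the Serova–Belland agreement and 25.78 is covered: preferential rate 1.5% applies instead.
Duty = $320,757.20 × 1.5% = $4,811.36.
Line 2 (10.60, Zoros, 2,800 kg, $89,796.00):
Base rate for 10.60 is 31.5%.
The additional-duty order on 10.60 targets Serune, not Zoros; it does not apply.
Duty = $89,796.00 × 31.5% = $28,285.74.
Total = $4,811.36 + $28,285.74 = $33,097.10.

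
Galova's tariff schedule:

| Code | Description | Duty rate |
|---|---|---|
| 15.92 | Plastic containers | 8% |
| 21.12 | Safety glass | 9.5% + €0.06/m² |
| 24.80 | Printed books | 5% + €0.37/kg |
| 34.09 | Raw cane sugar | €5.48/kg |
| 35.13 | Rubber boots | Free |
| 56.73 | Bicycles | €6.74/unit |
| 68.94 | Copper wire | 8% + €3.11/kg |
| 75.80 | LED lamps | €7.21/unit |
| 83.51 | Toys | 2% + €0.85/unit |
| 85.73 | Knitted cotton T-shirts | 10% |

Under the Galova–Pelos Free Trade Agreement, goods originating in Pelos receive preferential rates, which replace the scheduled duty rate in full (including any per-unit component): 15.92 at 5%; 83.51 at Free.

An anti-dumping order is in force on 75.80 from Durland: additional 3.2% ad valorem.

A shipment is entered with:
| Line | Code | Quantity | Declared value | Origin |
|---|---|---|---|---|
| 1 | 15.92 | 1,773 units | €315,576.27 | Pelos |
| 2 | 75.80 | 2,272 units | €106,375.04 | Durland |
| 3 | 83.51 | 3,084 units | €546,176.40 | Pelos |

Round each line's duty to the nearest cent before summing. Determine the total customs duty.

€35,563.93

Line 1 (15.92, Pelos, 1,773 units, €315,576.27):
Base rate for 15.92 is 8%.
Origin Pelos qualifies under the Galova–Pelos agreement and 15.92 is covered: preferential rate 5% applies instead.
Duty = €315,576.27 × 5% = €15,778.81.
Line 2 (75.80, Durland, 2,272 units, €106,375.04):
Base rate for 75.80 is €7.21/unit.
Additional duty on 75.80 from Durland: +3.2% ad valorem. Applied ad valorem rate = 3.2%.
Duty = €106,375.04 × 3.2% + 2,272 × €7.21 = €19,785.12.
Line 3 (83.51, Pelos, 3,084 units, €546,176.40):
Base rate for 83.51 is 2% + €0.85/unit.
Origin Pelos qualifies under the Galova–Pelos agreement and 83.51 is covered: preferential rate Free applies instead.
Duty = €546,176.40 × 0% = €0.00.
Total = €15,778.81 + €19,785.12 + €0.00 = €35,563.93.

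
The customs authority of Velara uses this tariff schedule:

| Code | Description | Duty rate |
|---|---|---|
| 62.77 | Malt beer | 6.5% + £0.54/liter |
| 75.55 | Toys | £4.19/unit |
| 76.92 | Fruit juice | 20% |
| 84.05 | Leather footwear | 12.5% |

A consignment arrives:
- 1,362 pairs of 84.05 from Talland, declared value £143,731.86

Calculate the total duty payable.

£17,966.48

Line 1 (84.05, Talland, 1,362 pairs, £143,731.86):
Base rate for 84.05 is 12.5%.
Duty = £143,731.86 × 12.5% = £17,966.48.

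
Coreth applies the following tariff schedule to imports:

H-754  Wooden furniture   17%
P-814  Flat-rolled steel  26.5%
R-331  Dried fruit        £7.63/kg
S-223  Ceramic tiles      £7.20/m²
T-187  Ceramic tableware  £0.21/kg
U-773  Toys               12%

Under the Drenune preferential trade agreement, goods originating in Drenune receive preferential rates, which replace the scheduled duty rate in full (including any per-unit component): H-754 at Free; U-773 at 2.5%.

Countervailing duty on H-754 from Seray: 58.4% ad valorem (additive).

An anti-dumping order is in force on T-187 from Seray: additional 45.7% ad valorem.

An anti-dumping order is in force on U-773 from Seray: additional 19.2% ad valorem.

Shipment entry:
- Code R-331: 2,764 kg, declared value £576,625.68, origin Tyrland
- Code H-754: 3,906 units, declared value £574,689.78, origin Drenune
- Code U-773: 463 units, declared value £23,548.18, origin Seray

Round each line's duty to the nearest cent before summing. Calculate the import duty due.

£28,436.35

Line 1 (R-331, Tyrland, 2,764 kg, £576,625.68):
Base rate for R-331 is £7.63/kg.
Duty = 2,764 × £7.63 = £21,089.32.
Line 2 (H-754, Drenune, 3,906 units, £574,689.78):
Base rate for H-754 is 17%.
Origin Drenune qualifies under the Coreth–Drenune agreement and H-754 is covered: preferential rate Free applies instead.
The additional-duty order on H-754 targets Seray, not Drenune; it does not apply.
Duty = £574,689.78 × 0% = £0.00.
Line 3 (U-773, Seray, 463 units, £23,548.18):
Base rate for U-773 is 12%.
U-773 has an FTA preferential rate, but origin Seray is not Drenune; base rate stands.
Additional duty on U-773 from Seray: +19.2%. Applied ad valorem rate: 12% + 19.2% = 31.2%.
Duty = £23,548.18 × 31.2% = £7,347.03.
Total = £21,089.32 + £0.00 + £7,347.03 = £28,436.35.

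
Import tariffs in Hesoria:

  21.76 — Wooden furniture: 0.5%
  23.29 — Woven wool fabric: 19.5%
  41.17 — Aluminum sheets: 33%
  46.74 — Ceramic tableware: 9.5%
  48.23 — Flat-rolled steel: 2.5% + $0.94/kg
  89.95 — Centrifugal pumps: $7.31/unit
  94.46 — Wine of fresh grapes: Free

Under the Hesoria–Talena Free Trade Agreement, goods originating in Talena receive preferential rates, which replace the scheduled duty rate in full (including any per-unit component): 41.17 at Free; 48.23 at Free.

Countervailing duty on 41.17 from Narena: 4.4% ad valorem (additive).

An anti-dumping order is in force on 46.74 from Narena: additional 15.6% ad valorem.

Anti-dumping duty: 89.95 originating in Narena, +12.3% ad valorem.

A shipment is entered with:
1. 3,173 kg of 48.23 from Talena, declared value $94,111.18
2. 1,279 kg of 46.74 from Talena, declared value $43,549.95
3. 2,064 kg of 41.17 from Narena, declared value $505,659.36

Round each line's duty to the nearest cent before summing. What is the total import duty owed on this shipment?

Line 1 (48.23, Talena, 3,173 kg, $94,111.18):
Base rate for 48.23 is 2.5% + $0.94/kg.
Origin Talena qualifies under the Hesoria–Talena agreement and 48.23 is covered: preferential rate Free applies instead.
Duty = $94,111.18 × 0% = $0.00.
Line 2 (46.74, Talena, 1,279 kg, $43,549.95):
Base rate for 46.74 is 9.5%.
Origin Talena is the FTA partner but 46.74 is not on the preference list; base rate stands.
The additional-duty order on 46.74 targets Narena, not Talena; it does not apply.
Duty = $43,549.95 × 9.5% = $4,137.25.
Line 3 (41.17, Narena, 2,064 kg, $505,659.36):
Base rate for 41.17 is 33%.
41.17 has an FTA preferential rate, but origin Narena is not Talena; base rate stands.
Additional duty on 41.17 from Narena: +4.4%. Applied ad valorem rate: 33% + 4.4% = 37.4%.
Duty = $505,659.36 × 37.4% = $189,116.60.
Total = $0.00 + $4,137.25 + $189,116.60 = $193,253.85.

$193,253.85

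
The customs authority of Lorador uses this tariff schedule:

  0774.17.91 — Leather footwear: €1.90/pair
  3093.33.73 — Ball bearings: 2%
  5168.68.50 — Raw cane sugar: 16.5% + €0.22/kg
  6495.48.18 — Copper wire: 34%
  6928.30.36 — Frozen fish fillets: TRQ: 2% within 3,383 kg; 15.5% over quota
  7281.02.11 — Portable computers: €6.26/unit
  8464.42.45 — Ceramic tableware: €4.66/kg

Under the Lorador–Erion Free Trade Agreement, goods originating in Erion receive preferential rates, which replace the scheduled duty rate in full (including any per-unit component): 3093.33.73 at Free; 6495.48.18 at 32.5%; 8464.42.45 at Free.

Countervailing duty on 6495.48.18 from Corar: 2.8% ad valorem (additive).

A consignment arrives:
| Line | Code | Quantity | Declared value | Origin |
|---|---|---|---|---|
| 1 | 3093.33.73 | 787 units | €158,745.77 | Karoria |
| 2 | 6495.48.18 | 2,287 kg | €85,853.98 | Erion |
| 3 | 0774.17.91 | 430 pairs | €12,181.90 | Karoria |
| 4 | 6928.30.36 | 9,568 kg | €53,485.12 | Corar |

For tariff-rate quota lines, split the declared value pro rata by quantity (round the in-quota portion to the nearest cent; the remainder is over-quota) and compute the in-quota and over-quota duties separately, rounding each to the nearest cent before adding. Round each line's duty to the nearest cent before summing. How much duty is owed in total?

€37,631.67

Line 1 (3093.33.73, Karoria, 787 units, €158,745.77):
Base rate for 3093.33.73 is 2%.
3093.33.73 has an FTA preferential rate, but origin Karoria is not Erion; base rate stands.
Duty = €158,745.77 × 2% = €3,174.92.
Line 2 (6495.48.18, Erion, 2,287 kg, €85,853.98):
Base rate for 6495.48.18 is 34%.
Origin Erion qualifies under the Lorador–Erion agreement and 6495.48.18 is covered: preferential rate 32.5% applies instead.
The additional-duty order on 6495.48.18 targets Corar, not Erion; it does not apply.
Duty = €85,853.98 × 32.5% = €27,902.54.
Line 3 (0774.17.91, Karoria, 430 pairs, €12,181.90):
Base rate for 0774.17.91 is €1.90/pair.
Duty = 430 × €1.90 = €817.00.
Line 4 (6928.30.36, Corar, 9,568 kg, €53,485.12):
Code 6928.30.36 is under a tariff-rate quota (threshold 3,383 kg). In-quota: 3,383 kg at 2%; over-quota: 6,185 kg at 15.5%.
Pro-rata value split: in-quota = €53,485.12 × 3,383/9,568 = €18,910.97; over-quota = €53,485.12 − €18,910.97 = €34,574.15.
In-quota duty = €18,910.97 × 2% = €378.22. Over-quota duty = €34,574.15 × 15.5% = €5,358.99.
Line duty = €378.22 + €5,358.99 = €5,737.21.
Total = €3,174.92 + €27,902.54 + €817.00 + €5,737.21 = €37,631.67.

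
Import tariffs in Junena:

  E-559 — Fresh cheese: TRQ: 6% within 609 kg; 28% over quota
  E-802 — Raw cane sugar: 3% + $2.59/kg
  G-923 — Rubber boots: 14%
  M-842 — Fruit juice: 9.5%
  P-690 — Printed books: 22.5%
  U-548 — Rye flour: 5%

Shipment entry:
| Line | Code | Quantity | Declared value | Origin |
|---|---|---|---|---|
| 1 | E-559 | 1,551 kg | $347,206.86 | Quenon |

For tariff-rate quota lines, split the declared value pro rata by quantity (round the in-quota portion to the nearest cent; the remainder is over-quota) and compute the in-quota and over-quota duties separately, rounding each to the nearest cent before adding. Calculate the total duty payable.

$67,225.15

Line 1 (E-559, Quenon, 1,551 kg, $347,206.86):
Code E-559 is under a tariff-rate quota (threshold 609 kg). In-quota: 609 kg at 6%; over-quota: 942 kg at 28%.
Pro-rata value split: in-quota = $347,206.86 × 609/1,551 = $136,330.74; over-quota = $347,206.86 − $136,330.74 = $210,876.12.
In-quota duty = $136,330.74 × 6% = $8,179.84. Over-quota duty = $210,876.12 × 28% = $59,045.31.
Line duty = $8,179.84 + $59,045.31 = $67,225.15.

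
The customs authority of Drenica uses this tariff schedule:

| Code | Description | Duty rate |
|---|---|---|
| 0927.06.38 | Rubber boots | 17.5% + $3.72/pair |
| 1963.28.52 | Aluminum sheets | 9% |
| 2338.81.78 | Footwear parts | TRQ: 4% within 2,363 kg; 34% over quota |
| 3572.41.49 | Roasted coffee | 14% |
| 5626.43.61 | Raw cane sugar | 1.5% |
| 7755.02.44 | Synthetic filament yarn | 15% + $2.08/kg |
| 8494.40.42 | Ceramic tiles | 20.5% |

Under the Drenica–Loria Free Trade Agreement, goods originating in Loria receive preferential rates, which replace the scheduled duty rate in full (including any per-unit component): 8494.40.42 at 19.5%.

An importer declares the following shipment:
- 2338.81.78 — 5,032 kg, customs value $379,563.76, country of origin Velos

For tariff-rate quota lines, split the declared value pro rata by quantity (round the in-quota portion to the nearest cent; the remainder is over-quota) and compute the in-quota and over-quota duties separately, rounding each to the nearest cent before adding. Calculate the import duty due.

Line 1 (2338.81.78, Velos, 5,032 kg, $379,563.76):
Code 2338.81.78 is under a tariff-rate quota (threshold 2,363 kg). In-quota: 2,363 kg at 4%; over-quota: 2,669 kg at 34%.
Pro-rata value split: in-quota = $379,563.76 × 2,363/5,032 = $178,241.09; over-quota = $379,563.76 − $178,241.09 = $201,322.67.
In-quota duty = $178,241.09 × 4% = $7,129.64. Over-quota duty = $201,322.67 × 34% = $68,449.71.
Line duty = $7,129.64 + $68,449.71 = $75,579.35.

$75,579.35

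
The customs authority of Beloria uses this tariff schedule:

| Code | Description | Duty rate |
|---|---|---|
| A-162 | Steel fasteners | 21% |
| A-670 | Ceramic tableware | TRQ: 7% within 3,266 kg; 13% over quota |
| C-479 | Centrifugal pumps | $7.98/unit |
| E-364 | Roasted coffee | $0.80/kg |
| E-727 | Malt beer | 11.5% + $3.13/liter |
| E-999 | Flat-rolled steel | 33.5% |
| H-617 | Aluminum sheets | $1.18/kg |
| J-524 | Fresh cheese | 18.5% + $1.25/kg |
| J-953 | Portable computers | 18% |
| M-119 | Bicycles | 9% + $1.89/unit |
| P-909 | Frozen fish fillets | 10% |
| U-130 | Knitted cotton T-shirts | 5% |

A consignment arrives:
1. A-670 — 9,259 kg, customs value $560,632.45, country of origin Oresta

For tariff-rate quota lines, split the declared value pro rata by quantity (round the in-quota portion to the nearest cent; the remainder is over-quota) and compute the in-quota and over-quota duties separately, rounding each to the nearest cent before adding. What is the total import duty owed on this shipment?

$61,016.84

Line 1 (A-670, Oresta, 9,259 kg, $560,632.45):
Code A-670 is under a tariff-rate quota (threshold 3,266 kg). In-quota: 3,266 kg at 7%; over-quota: 5,993 kg at 13%.
Pro-rata value split: in-quota = $560,632.45 × 3,266/9,259 = $197,756.30; over-quota = $560,632.45 − $197,756.30 = $362,876.15.
In-quota duty = $197,756.30 × 7% = $13,842.94. Over-quota duty = $362,876.15 × 13% = $47,173.90.
Line duty = $13,842.94 + $47,173.90 = $61,016.84.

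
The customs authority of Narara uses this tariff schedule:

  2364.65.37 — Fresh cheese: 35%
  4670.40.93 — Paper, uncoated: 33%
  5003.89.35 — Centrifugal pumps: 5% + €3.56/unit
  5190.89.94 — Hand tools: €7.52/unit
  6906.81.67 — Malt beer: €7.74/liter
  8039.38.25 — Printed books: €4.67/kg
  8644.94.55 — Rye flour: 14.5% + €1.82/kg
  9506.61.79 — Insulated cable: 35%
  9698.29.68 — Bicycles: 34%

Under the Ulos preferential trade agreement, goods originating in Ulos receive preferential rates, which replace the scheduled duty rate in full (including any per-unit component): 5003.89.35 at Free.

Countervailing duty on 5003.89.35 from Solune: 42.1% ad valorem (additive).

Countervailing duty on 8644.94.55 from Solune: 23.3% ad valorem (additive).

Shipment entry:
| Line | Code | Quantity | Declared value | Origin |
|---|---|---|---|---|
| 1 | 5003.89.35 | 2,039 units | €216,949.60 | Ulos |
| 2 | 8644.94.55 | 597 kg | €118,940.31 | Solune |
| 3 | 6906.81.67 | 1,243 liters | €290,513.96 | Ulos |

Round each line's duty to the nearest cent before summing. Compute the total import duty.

Line 1 (5003.89.35, Ulos, 2,039 units, €216,949.60):
Base rate for 5003.89.35 is 5% + €3.56/unit.
Origin Ulos qualifies under the Narara–Ulos agreement and 5003.89.35 is covered: preferential rate Free applies instead.
The additional-duty order on 5003.89.35 targets Solune, not Ulos; it does not apply.
Duty = €216,949.60 × 0% = €0.00.
Line 2 (8644.94.55, Solune, 597 kg, €118,940.31):
Base rate for 8644.94.55 is 14.5% + €1.82/kg.
Additional duty on 8644.94.55 from Solune: +23.3%. Applied ad valorem rate: 14.5% + 23.3% = 37.8%.
Duty = €118,940.31 × 37.8% + 597 × €1.82 = €46,045.98.
Line 3 (6906.81.67, Ulos, 1,243 liters, €290,513.96):
Base rate for 6906.81.67 is €7.74/liter.
Origin Ulos is the FTA partner but 6906.81.67 is not on the preference list; base rate stands.
Duty = 1,243 × €7.74 = €9,620.82.
Total = €0.00 + €46,045.98 + €9,620.82 = €55,666.80.

€55,666.80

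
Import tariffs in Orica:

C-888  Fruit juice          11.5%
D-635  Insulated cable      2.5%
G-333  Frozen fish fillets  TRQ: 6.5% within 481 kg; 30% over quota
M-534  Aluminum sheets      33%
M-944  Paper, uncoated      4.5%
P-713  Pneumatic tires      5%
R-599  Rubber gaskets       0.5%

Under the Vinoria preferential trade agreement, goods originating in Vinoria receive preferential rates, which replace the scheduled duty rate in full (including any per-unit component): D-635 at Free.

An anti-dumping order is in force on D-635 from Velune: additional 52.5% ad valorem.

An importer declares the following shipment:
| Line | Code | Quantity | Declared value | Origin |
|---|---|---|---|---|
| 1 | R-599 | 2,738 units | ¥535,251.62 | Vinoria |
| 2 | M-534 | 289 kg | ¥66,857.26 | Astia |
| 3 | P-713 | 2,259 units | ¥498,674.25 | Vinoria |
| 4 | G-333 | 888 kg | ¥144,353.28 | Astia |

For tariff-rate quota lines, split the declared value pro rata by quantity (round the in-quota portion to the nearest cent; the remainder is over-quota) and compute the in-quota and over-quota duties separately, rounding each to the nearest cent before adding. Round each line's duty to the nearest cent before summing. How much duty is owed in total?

¥74,603.89

Line 1 (R-599, Vinoria, 2,738 units, ¥535,251.62):
Base rate for R-599 is 0.5%.
Origin Vinoria is the FTA partner but R-599 is not on the preference list; base rate stands.
Duty = ¥535,251.62 × 0.5% = ¥2,676.26.
Line 2 (M-534, Astia, 289 kg, ¥66,857.26):
Base rate for M-534 is 33%.
Duty = ¥66,857.26 × 33% = ¥22,062.90.
Line 3 (P-713, Vinoria, 2,259 units, ¥498,674.25):
Base rate for P-713 is 5%.
Origin Vinoria is the FTA partner but P-713 is not on the preference list; base rate stands.
Duty = ¥498,674.25 × 5% = ¥24,933.71.
Line 4 (G-333, Astia, 888 kg, ¥144,353.28):
Code G-333 is under a tariff-rate quota (threshold 481 kg). In-quota: 481 kg at 6.5%; over-quota: 407 kg at 30%.
Pro-rata value split: in-quota = ¥144,353.28 × 481/888 = ¥78,191.36; over-quota = ¥144,353.28 − ¥78,191.36 = ¥66,161.92.
In-quota duty = ¥78,191.36 × 6.5% = ¥5,082.44. Over-quota duty = ¥66,161.92 × 30% = ¥19,848.58.
Line duty = ¥5,082.44 + ¥19,848.58 = ¥24,931.02.
Total = ¥2,676.26 + ¥22,062.90 + ¥24,933.71 + ¥24,931.02 = ¥74,603.89.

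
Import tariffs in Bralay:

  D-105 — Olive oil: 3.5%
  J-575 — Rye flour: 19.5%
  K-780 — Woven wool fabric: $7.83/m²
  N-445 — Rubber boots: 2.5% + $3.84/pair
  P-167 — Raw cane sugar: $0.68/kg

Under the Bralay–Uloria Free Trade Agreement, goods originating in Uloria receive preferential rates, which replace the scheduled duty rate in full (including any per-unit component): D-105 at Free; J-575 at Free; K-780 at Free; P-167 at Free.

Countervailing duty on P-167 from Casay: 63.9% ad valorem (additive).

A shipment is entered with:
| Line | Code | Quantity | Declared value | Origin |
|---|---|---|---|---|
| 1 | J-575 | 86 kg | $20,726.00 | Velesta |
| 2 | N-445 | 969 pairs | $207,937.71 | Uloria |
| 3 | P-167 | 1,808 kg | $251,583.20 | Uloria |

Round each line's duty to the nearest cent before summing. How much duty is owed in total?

$12,960.97

Line 1 (J-575, Velesta, 86 kg, $20,726.00):
Base rate for J-575 is 19.5%.
J-575 has an FTA preferential rate, but origin Velesta is not Uloria; base rate stands.
Duty = $20,726.00 × 19.5% = $4,041.57.
Line 2 (N-445, Uloria, 969 pairs, $207,937.71):
Base rate for N-445 is 2.5% + $3.84/pair.
Origin Uloria is the FTA partner but N-445 is not on the preference list; base rate stands.
Duty = $207,937.71 × 2.5% + 969 × $3.84 = $8,919.40.
Line 3 (P-167, Uloria, 1,808 kg, $251,583.20):
Base rate for P-167 is $0.68/kg.
Origin Uloria qualifies under the Bralay–Uloria agreement and P-167 is covered: preferential rate Free applies instead.
The additional-duty order on P-167 targets Casay, not Uloria; it does not apply.
Duty = $251,583.20 × 0% = $0.00.
Total = $4,041.57 + $8,919.40 + $0.00 = $12,960.97.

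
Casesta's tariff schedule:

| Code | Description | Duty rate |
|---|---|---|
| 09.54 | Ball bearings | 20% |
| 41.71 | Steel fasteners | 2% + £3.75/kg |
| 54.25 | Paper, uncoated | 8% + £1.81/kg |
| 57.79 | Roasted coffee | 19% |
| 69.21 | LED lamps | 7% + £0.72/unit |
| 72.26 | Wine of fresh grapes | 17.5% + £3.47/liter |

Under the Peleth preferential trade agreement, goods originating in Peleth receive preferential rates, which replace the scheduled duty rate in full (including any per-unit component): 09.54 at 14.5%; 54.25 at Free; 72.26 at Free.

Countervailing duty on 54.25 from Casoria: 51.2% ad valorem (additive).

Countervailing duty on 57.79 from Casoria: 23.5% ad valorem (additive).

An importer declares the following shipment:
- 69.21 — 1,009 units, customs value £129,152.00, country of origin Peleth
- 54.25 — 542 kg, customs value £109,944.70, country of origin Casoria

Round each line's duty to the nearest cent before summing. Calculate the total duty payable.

£75,835.40

Line 1 (69.21, Peleth, 1,009 units, £129,152.00):
Base rate for 69.21 is 7% + £0.72/unit.
Origin Peleth is the FTA partner but 69.21 is not on the preference list; base rate stands.
Duty = £129,152.00 × 7% + 1,009 × £0.72 = £9,767.12.
Line 2 (54.25, Casoria, 542 kg, £109,944.70):
Base rate for 54.25 is 8% + £1.81/kg.
54.25 has an FTA preferential rate, but origin Casoria is not Peleth; base rate stands.
Additional duty on 54.25 from Casoria: +51.2%. Applied ad valorem rate: 8% + 51.2% = 59.2%.
Duty = £109,944.70 × 59.2% + 542 × £1.81 = £66,068.28.
Total = £9,767.12 + £66,068.28 = £75,835.40.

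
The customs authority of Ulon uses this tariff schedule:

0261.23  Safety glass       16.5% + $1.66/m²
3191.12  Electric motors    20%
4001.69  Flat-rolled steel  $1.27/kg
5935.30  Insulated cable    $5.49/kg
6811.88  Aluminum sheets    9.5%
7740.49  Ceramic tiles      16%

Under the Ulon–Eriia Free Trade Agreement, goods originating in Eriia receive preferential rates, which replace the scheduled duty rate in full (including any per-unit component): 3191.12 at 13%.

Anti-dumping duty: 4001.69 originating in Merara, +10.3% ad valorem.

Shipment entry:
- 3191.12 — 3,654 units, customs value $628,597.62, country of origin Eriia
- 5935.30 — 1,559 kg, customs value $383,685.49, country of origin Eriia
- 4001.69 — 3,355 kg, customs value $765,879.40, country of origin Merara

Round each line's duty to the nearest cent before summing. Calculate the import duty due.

$173,423.03

Line 1 (3191.12, Eriia, 3,654 units, $628,597.62):
Base rate for 3191.12 is 20%.
Origin Eriia qualifies under the Ulon–Eriia agreement and 3191.12 is covered: preferential rate 13% applies instead.
Duty = $628,597.62 × 13% = $81,717.69.
Line 2 (5935.30, Eriia, 1,559 kg, $383,685.49):
Base rate for 5935.30 is $5.49/kg.
Origin Eriia is the FTA partner but 5935.30 is not on the preference list; base rate stands.
Duty = 1,559 × $5.49 = $8,558.91.
Line 3 (4001.69, Merara, 3,355 kg, $765,879.40):
Base rate for 4001.69 is $1.27/kg.
Additional duty on 4001.69 from Merara: +10.3% ad valorem. Applied ad valorem rate = 10.3%.
Duty = $765,879.40 × 10.3% + 3,355 × $1.27 = $83,146.43.
Total = $81,717.69 + $8,558.91 + $83,146.43 = $173,423.03.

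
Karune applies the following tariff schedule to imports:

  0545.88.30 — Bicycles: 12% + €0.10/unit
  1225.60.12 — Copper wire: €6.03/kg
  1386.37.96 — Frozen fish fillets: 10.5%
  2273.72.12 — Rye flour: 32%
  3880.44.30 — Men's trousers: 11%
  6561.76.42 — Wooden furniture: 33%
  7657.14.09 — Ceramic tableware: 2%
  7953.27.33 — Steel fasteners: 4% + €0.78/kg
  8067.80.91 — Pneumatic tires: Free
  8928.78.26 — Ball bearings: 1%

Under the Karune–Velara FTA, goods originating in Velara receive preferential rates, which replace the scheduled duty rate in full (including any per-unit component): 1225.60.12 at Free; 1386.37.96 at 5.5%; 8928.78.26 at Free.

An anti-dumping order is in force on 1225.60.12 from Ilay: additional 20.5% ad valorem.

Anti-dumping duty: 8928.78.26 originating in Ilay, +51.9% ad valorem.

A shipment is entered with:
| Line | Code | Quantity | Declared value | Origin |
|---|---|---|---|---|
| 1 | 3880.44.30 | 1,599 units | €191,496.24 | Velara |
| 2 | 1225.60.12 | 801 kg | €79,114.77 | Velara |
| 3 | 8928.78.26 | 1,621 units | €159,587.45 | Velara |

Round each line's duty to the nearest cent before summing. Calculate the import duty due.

€21,064.59

Line 1 (3880.44.30, Velara, 1,599 units, €191,496.24):
Base rate for 3880.44.30 is 11%.
Origin Velara is the FTA partner but 3880.44.30 is not on the preference list; base rate stands.
Duty = €191,496.24 × 11% = €21,064.59.
Line 2 (1225.60.12, Velara, 801 kg, €79,114.77):
Base rate for 1225.60.12 is €6.03/kg.
Origin Velara qualifies under the Karune–Velara agreement and 1225.60.12 is covered: preferential rate Free applies instead.
The additional-duty order on 1225.60.12 targets Ilay, not Velara; it does not apply.
Duty = €79,114.77 × 0% = €0.00.
Line 3 (8928.78.26, Velara, 1,621 units, €159,587.45):
Base rate for 8928.78.26 is 1%.
Origin Velara qualifies under the Karune–Velara agreement and 8928.78.26 is covered: preferential rate Free applies instead.
The additional-duty order on 8928.78.26 targets Ilay, not Velara; it does not apply.
Duty = €159,587.45 × 0% = €0.00.
Total = €21,064.59 + €0.00 + €0.00 = €21,064.59.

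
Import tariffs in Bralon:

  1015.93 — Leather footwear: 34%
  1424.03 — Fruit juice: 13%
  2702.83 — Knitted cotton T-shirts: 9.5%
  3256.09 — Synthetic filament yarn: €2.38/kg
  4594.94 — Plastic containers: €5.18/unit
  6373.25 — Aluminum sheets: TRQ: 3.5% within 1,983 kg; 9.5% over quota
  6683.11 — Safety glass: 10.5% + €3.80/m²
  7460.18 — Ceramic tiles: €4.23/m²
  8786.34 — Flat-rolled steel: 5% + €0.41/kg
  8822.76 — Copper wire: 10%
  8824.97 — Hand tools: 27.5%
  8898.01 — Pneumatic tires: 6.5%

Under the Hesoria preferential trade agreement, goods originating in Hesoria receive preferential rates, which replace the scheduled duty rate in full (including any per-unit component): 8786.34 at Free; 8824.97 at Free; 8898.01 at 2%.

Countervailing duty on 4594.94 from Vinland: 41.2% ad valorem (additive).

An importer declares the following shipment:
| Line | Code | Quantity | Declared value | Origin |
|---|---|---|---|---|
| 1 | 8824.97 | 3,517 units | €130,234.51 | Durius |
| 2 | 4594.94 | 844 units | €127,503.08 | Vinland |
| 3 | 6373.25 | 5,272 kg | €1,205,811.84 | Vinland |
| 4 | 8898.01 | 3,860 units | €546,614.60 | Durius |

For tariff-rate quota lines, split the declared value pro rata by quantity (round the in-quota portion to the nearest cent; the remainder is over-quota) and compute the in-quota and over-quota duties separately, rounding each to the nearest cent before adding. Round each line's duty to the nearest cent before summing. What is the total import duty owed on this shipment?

€215,586.65

Line 1 (8824.97, Durius, 3,517 units, €130,234.51):
Base rate for 8824.97 is 27.5%.
8824.97 has an FTA preferential rate, but origin Durius is not Hesoria; base rate stands.
Duty = €130,234.51 × 27.5% = €35,814.49.
Line 2 (4594.94, Vinland, 844 units, €127,503.08):
Base rate for 4594.94 is €5.18/unit.
Additional duty on 4594.94 from Vinland: +41.2% ad valorem. Applied ad valorem rate = 41.2%.
Duty = €127,503.08 × 41.2% + 844 × €5.18 = €56,903.19.
Line 3 (6373.25, Vinland, 5,272 kg, €1,205,811.84):
Code 6373.25 is under a tariff-rate quota (threshold 1,983 kg). In-quota: 1,983 kg at 3.5%; over-quota: 3,289 kg at 9.5%.
Pro-rata value split: in-quota = €1,205,811.84 × 1,983/5,272 = €453,551.76; over-quota = €1,205,811.84 − €453,551.76 = €752,260.08.
In-quota duty = €453,551.76 × 3.5% = €15,874.31. Over-quota duty = €752,260.08 × 9.5% = €71,464.71.
Line duty = €15,874.31 + €71,464.71 = €87,339.02.
Line 4 (8898.01, Durius, 3,860 units, €546,614.60):
Base rate for 8898.01 is 6.5%.
8898.01 has an FTA preferential rate, but origin Durius is not Hesoria; base rate stands.
Duty = €546,614.60 × 6.5% = €35,529.95.
Total = €35,814.49 + €56,903.19 + €87,339.02 + €35,529.95 = €215,586.65.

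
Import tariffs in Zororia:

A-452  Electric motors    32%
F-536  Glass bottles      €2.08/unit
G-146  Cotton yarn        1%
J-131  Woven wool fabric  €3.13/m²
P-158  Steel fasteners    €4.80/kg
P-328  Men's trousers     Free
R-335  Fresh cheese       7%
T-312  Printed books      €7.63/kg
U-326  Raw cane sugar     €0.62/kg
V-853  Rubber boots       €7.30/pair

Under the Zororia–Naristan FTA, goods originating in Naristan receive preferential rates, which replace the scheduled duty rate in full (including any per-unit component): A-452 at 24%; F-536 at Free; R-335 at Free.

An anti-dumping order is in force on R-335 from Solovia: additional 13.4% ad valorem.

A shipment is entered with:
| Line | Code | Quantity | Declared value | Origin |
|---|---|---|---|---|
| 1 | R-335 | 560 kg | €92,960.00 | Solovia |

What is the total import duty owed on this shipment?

€18,963.84

Line 1 (R-335, Solovia, 560 kg, €92,960.00):
Base rate for R-335 is 7%.
R-335 has an FTA preferential rate, but origin Solovia is not Naristan; base rate stands.
Additional duty on R-335 from Solovia: +13.4%. Applied ad valorem rate: 7% + 13.4% = 20.4%.
Duty = €92,960.00 × 20.4% = €18,963.84.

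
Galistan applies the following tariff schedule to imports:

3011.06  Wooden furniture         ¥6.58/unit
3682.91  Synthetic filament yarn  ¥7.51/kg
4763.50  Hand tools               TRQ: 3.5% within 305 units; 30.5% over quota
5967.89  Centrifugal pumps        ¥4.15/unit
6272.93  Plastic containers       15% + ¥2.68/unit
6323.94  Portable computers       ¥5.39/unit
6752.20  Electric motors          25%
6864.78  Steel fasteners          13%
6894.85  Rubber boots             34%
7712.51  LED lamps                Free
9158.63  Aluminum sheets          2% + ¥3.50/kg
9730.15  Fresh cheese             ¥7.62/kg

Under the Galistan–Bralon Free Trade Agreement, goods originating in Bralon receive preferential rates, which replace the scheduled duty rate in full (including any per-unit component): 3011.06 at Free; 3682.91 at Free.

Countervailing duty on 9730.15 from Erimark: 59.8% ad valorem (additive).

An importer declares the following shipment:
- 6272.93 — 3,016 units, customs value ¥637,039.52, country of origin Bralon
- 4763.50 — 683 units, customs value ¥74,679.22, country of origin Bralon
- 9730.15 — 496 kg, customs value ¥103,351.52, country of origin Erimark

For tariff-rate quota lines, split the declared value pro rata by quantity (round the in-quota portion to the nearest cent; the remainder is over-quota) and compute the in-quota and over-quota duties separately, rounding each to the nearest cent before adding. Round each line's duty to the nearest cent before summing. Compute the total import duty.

¥182,995.55

Line 1 (6272.93, Bralon, 3,016 units, ¥637,039.52):
Base rate for 6272.93 is 15% + ¥2.68/unit.
Origin Bralon is the FTA partner but 6272.93 is not on the preference list; base rate stands.
Duty = ¥637,039.52 × 15% + 3,016 × ¥2.68 = ¥103,638.81.
Line 2 (4763.50, Bralon, 683 units, ¥74,679.22):
Code 4763.50 is under a tariff-rate quota (threshold 305 units). In-quota: 305 units at 3.5%; over-quota: 378 units at 30.5%.
Pro-rata value split: in-quota = ¥74,679.22 × 305/683 = ¥33,348.70; over-quota = ¥74,679.22 − ¥33,348.70 = ¥41,330.52.
In-quota duty = ¥33,348.70 × 3.5% = ¥1,167.20. Over-quota duty = ¥41,330.52 × 30.5% = ¥12,605.81.
Line duty = ¥1,167.20 + ¥12,605.81 = ¥13,773.01.
Line 3 (9730.15, Erimark, 496 kg, ¥103,351.52):
Base rate for 9730.15 is ¥7.62/kg.
Additional duty on 9730.15 from Erimark: +59.8% ad valorem. Applied ad valorem rate = 59.8%.
Duty = ¥103,351.52 × 59.8% + 496 × ¥7.62 = ¥65,583.73.
Total = ¥103,638.81 + ¥13,773.01 + ¥65,583.73 = ¥182,995.55.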